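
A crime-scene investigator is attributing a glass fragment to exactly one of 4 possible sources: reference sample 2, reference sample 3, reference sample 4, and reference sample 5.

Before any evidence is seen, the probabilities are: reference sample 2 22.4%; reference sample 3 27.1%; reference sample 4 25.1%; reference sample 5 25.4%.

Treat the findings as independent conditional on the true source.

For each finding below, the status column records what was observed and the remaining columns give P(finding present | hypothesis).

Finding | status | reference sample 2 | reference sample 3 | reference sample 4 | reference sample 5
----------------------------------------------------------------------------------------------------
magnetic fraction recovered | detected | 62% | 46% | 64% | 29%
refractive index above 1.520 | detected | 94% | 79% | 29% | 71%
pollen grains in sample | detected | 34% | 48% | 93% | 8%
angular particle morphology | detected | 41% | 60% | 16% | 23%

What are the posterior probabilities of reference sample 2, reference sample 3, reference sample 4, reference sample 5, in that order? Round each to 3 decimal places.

For each hypothesis, the unnormalized posterior weight is prior × product of the finding likelihoods:
  reference sample 2: 0.224 × 0.62 × 0.94 × 0.34 × 0.41 = 0.018198
  reference sample 3: 0.271 × 0.46 × 0.79 × 0.48 × 0.60 = 0.028363
  reference sample 4: 0.251 × 0.64 × 0.29 × 0.93 × 0.16 = 0.0069319
  reference sample 5: 0.254 × 0.29 × 0.71 × 0.08 × 0.23 = 0.00096229
The unnormalized weights sum to 0.054455.
P(reference sample 2 | evidence) = 0.018198 / 0.054455 ≈ 0.334
P(reference sample 3 | evidence) = 0.028363 / 0.054455 ≈ 0.521
P(reference sample 4 | evidence) = 0.0069319 / 0.054455 ≈ 0.127
P(reference sample 5 | evidence) = 0.00096229 / 0.054455 ≈ 0.018

0.334, 0.521, 0.127, 0.018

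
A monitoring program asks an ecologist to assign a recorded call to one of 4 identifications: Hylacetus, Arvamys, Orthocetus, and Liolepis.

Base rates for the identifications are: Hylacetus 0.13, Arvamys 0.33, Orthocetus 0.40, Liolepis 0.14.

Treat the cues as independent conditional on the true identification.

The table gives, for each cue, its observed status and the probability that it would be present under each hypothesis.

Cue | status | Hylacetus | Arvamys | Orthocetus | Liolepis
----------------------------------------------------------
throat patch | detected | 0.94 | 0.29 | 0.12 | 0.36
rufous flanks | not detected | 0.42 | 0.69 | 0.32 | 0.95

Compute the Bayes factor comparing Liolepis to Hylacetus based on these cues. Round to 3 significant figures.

0.0330

Take the product of per-cue likelihoods under each hypothesis (using 1 − P(present | H) for each absent cue), then divide.
  Liolepis: 0.36 × (1 − 0.95) = 0.018
  Hylacetus: 0.94 × (1 − 0.42) = 0.5452
Bayes factor = 0.018 / 0.5452 ≈ 0.0330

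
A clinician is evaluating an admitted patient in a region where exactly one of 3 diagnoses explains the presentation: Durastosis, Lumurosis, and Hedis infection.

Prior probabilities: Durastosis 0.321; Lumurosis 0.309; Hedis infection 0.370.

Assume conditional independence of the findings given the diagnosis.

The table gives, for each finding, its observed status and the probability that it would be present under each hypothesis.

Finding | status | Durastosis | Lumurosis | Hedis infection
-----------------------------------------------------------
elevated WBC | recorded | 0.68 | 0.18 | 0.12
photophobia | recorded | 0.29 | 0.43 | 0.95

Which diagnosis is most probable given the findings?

Multiply each prior by the joint likelihood of the evidence pattern:
  Durastosis: 0.321 × 0.68 × 0.29 = 0.063301
  Lumurosis: 0.309 × 0.18 × 0.43 = 0.023917
  Hedis infection: 0.370 × 0.12 × 0.95 = 0.04218
Normalizing constant Z = 0.063301 + 0.023917 + 0.04218 = 0.1294.
P(Durastosis | evidence) ≈ 0.063301 / 0.1294 ≈ 0.489
P(Lumurosis | evidence) ≈ 0.023917 / 0.1294 ≈ 0.185
P(Hedis infection | evidence) ≈ 0.04218 / 0.1294 ≈ 0.326
The largest is 0.489, so Durastosis is most probable.

Durastosis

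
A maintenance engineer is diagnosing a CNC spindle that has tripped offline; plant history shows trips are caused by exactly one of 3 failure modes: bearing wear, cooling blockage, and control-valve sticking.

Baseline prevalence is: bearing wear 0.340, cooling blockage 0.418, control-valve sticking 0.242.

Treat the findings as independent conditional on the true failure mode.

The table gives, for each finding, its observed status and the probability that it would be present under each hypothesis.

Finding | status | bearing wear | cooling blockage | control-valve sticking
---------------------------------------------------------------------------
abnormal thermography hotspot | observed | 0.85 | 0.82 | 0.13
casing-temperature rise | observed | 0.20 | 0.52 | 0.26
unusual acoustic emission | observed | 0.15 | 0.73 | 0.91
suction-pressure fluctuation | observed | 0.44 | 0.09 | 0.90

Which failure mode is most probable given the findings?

cooling blockage

By Bayes' rule with conditional independence, the unnormalized weight for each hypothesis is prior × ∏ likelihoods:
  bearing wear: 0.340 × 0.85 × 0.20 × 0.15 × 0.44 = 0.0038148
  cooling blockage: 0.418 × 0.82 × 0.52 × 0.73 × 0.09 = 0.01171
  control-valve sticking: 0.242 × 0.13 × 0.26 × 0.91 × 0.90 = 0.0066991
The unnormalized weights sum to 0.022224.
P(bearing wear | evidence) ≈ 0.0038148 / 0.022224 ≈ 0.172
P(cooling blockage | evidence) ≈ 0.01171 / 0.022224 ≈ 0.527
P(control-valve sticking | evidence) ≈ 0.0066991 / 0.022224 ≈ 0.301
The largest is 0.527, so cooling blockage is most probable.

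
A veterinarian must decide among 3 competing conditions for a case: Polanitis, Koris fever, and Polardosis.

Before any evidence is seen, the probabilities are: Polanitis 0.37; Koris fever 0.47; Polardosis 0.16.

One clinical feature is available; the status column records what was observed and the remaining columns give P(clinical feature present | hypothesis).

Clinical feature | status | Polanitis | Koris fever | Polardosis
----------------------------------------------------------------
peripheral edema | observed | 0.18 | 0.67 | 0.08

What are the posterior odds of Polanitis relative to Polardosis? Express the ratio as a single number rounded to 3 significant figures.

Unnormalized posterior weight (prior times the clinical feature likelihood) for each of the two hypotheses:
  Polanitis: 0.37 × 0.18 = 0.0666
  Polardosis: 0.16 × 0.08 = 0.0128
Posterior odds = 0.0666 / 0.0128 ≈ 5.20.

5.20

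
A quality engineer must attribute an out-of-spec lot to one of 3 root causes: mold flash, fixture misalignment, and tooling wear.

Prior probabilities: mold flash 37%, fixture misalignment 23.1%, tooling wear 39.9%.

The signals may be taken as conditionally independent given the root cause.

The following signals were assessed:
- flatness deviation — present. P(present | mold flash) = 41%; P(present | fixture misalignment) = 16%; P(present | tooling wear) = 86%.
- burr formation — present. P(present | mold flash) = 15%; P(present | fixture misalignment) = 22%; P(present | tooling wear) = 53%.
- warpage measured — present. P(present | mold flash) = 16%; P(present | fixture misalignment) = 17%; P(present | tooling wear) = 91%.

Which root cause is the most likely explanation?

tooling wear

By Bayes' rule with conditional independence, the unnormalized weight for each hypothesis is prior × ∏ likelihoods:
  mold flash: 0.370 × 0.41 × 0.15 × 0.16 = 0.0036408
  fixture misalignment: 0.231 × 0.16 × 0.22 × 0.17 = 0.0013823
  tooling wear: 0.399 × 0.86 × 0.53 × 0.91 = 0.1655
Marginal likelihood of the evidence = 0.17052.
P(mold flash | evidence) ≈ 0.0036408 / 0.17052 ≈ 0.021
P(fixture misalignment | evidence) ≈ 0.0013823 / 0.17052 ≈ 0.008
P(tooling wear | evidence) ≈ 0.1655 / 0.17052 ≈ 0.971
The largest is 0.971, so tooling wear is most probable.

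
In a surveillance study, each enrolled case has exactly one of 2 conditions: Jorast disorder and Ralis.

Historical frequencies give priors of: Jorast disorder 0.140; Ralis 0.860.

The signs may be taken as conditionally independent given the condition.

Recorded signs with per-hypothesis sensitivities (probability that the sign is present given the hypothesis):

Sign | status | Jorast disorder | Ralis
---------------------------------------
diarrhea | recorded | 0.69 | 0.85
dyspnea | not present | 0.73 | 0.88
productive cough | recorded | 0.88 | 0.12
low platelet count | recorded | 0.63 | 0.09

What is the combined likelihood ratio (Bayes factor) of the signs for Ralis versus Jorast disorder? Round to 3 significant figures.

Joint likelihood of the sign pattern under each hypothesis (using 1 − P(present | H) for each absent sign):
  Ralis: 0.85 × (1 − 0.88) × 0.12 × 0.09 = 0.0011016
  Jorast disorder: 0.69 × (1 − 0.73) × 0.88 × 0.63 = 0.10328
Bayes factor = 0.0011016 / 0.10328 ≈ 0.0107

0.0107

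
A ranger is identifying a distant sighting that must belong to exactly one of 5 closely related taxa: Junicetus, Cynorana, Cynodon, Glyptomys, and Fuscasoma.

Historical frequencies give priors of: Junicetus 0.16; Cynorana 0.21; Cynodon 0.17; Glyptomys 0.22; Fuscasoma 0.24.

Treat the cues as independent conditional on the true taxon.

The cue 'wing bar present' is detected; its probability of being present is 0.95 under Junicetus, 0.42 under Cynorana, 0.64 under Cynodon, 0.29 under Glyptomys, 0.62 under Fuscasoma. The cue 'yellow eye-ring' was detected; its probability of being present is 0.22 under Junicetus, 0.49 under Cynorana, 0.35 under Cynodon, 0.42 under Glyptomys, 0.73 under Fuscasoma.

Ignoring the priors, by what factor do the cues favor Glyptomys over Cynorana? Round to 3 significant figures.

The Bayes factor is the ratio of the joint likelihoods of the cue pattern under the two hypotheses.
  Glyptomys: 0.29 × 0.42 = 0.1218
  Cynorana: 0.42 × 0.49 = 0.2058
Bayes factor = 0.1218 / 0.2058 ≈ 0.592

0.592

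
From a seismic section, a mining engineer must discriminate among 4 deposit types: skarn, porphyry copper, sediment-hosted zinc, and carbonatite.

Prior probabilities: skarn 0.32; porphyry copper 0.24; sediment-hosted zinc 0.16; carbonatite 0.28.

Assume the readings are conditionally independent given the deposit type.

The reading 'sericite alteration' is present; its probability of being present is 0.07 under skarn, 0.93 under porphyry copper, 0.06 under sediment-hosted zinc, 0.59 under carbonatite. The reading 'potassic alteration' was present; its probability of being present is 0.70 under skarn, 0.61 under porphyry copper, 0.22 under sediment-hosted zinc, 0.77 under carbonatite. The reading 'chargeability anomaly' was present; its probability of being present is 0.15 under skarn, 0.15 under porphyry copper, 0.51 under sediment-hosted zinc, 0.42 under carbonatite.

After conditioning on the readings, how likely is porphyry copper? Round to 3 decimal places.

0.264

By Bayes' rule with conditional independence, the unnormalized weight for each hypothesis is prior × ∏ likelihoods:
  skarn: 0.32 × 0.07 × 0.70 × 0.15 = 0.002352
  porphyry copper: 0.24 × 0.93 × 0.61 × 0.15 = 0.020423
  sediment-hosted zinc: 0.16 × 0.06 × 0.22 × 0.51 = 0.0010771
  carbonatite: 0.28 × 0.59 × 0.77 × 0.42 = 0.053426
Marginal likelihood of the evidence = 0.077278.
P(porphyry copper | evidence) = 0.020423 / 0.077278 ≈ 0.264.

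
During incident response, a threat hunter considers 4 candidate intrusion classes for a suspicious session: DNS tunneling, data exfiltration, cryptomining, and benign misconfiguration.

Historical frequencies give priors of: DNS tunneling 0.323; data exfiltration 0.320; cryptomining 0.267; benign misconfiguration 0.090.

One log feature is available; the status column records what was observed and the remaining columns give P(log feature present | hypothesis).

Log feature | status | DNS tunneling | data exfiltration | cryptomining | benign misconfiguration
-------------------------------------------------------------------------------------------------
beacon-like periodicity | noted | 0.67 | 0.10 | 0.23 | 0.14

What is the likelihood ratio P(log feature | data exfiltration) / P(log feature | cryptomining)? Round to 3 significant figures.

0.435

The Bayes factor is the ratio of the two likelihoods.
  data exfiltration: 0.1
  cryptomining: 0.23
Bayes factor = 0.1 / 0.23 ≈ 0.435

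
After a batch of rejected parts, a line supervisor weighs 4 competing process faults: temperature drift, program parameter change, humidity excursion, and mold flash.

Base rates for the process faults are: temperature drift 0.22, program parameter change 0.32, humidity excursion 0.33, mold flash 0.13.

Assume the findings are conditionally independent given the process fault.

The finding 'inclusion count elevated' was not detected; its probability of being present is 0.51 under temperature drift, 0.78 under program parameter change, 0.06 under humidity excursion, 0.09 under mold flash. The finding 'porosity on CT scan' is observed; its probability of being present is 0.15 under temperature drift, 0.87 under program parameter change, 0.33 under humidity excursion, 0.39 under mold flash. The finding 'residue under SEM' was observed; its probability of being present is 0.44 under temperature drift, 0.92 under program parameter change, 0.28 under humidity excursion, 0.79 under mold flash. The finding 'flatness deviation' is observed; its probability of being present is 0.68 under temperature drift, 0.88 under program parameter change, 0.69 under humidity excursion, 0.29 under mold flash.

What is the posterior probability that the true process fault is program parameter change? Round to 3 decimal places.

0.585

For each hypothesis, the unnormalized posterior weight is prior × product of the finding likelihoods (using 1 − P(present | H) for each absent finding):
  temperature drift: 0.22 × (1 − 0.51) × 0.15 × 0.44 × 0.68 = 0.0048381
  program parameter change: 0.32 × (1 − 0.78) × 0.87 × 0.92 × 0.88 = 0.049586
  humidity excursion: 0.33 × (1 − 0.06) × 0.33 × 0.28 × 0.69 = 0.019777
  mold flash: 0.13 × (1 − 0.09) × 0.39 × 0.79 × 0.29 = 0.01057
The unnormalized weights sum to 0.084772.
P(program parameter change | evidence) = 0.049586 / 0.084772 ≈ 0.585.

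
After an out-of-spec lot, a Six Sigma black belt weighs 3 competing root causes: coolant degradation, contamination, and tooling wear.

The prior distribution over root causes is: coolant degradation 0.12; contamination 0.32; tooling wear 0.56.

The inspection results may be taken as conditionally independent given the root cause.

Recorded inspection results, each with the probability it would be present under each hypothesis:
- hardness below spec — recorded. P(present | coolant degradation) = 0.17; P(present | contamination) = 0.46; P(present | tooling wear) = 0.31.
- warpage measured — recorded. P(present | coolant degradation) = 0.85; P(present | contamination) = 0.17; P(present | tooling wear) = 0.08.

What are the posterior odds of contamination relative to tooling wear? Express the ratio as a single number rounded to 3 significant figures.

Posterior odds equal prior odds times the likelihood ratio; only the two competing hypotheses matter.
  contamination: 0.32 × 0.46 × 0.17 = 0.025024
  tooling wear: 0.56 × 0.31 × 0.08 = 0.013888
Odds(contamination : tooling wear) = 0.025024 / 0.013888 ≈ 1.80.

1.80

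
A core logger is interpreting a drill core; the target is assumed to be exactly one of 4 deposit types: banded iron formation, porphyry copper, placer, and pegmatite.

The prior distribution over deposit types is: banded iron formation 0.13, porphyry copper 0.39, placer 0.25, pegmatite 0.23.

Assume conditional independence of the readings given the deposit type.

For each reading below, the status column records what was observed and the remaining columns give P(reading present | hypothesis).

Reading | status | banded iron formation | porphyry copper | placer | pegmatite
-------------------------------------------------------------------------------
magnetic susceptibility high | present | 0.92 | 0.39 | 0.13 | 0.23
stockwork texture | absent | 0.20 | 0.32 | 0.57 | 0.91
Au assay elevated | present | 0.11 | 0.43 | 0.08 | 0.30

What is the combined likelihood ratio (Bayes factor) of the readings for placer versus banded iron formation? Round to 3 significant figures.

0.0552

Joint likelihood of the reading pattern under each hypothesis (using 1 − P(present | H) for each absent reading):
  placer: 0.13 × (1 − 0.57) × 0.08 = 0.004472
  banded iron formation: 0.92 × (1 − 0.20) × 0.11 = 0.08096
Bayes factor = 0.004472 / 0.08096 ≈ 0.0552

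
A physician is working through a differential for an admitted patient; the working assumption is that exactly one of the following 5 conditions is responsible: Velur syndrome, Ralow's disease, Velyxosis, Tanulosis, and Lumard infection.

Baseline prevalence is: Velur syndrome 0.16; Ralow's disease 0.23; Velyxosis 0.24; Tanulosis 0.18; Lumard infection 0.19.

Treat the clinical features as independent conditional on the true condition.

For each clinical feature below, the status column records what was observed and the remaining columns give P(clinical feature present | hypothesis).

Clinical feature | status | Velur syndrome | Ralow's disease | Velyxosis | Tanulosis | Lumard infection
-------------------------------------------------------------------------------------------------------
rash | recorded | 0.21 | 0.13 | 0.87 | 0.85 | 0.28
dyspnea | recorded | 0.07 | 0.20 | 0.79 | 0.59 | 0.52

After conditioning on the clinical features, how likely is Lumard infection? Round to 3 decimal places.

0.095

For each hypothesis, the unnormalized posterior weight is prior × product of the clinical feature likelihoods:
  Velur syndrome: 0.16 × 0.21 × 0.07 = 0.002352
  Ralow's disease: 0.23 × 0.13 × 0.20 = 0.00598
  Velyxosis: 0.24 × 0.87 × 0.79 = 0.16495
  Tanulosis: 0.18 × 0.85 × 0.59 = 0.09027
  Lumard infection: 0.19 × 0.28 × 0.52 = 0.027664
Marginal likelihood of the evidence = 0.29122.
P(Lumard infection | evidence) = 0.027664 / 0.29122 ≈ 0.095.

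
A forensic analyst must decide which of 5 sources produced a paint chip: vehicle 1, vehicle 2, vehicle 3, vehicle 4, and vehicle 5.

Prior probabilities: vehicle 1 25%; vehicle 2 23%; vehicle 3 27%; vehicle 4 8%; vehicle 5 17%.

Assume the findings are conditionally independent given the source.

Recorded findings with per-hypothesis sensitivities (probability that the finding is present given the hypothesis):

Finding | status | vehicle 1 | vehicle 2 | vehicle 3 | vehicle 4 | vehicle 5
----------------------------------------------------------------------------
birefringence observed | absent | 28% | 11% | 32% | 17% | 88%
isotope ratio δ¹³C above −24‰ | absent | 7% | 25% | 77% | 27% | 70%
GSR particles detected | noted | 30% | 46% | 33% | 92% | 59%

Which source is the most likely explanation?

Multiply each prior by the joint likelihood of the evidence pattern (using 1 − P(present | H) for each absent finding):
  vehicle 1: 0.25 × (1 − 0.28) × (1 − 0.07) × 0.30 = 0.05022
  vehicle 2: 0.23 × (1 − 0.11) × (1 − 0.25) × 0.46 = 0.070622
  vehicle 3: 0.27 × (1 − 0.32) × (1 − 0.77) × 0.33 = 0.013935
  vehicle 4: 0.08 × (1 − 0.17) × (1 − 0.27) × 0.92 = 0.044594
  vehicle 5: 0.17 × (1 − 0.88) × (1 − 0.70) × 0.59 = 0.0036108
Normalizing constant Z = 0.05022 + 0.070622 + 0.013935 + 0.044594 + 0.0036108 = 0.18298.
P(vehicle 1 | evidence) ≈ 0.05022 / 0.18298 ≈ 0.274
P(vehicle 2 | evidence) ≈ 0.070622 / 0.18298 ≈ 0.386
P(vehicle 3 | evidence) ≈ 0.013935 / 0.18298 ≈ 0.076
P(vehicle 4 | evidence) ≈ 0.044594 / 0.18298 ≈ 0.244
P(vehicle 5 | evidence) ≈ 0.0036108 / 0.18298 ≈ 0.020
The largest is 0.386, so vehicle 2 is most probable.

vehicle 2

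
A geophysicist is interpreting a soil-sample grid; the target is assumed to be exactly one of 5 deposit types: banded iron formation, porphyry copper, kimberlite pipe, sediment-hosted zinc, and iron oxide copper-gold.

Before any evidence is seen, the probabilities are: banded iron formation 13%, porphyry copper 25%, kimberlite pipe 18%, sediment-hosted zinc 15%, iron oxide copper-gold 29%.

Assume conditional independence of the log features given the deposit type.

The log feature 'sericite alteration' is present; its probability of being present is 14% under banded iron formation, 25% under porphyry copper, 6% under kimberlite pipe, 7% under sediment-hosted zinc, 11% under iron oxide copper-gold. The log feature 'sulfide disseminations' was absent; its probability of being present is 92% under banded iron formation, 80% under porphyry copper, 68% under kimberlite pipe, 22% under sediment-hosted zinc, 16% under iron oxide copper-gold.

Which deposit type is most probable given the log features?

iron oxide copper-gold

For each hypothesis, the unnormalized posterior weight is prior × product of the log feature likelihoods (using 1 − P(present | H) for each absent log feature):
  banded iron formation: 0.13 × 0.14 × (1 − 0.92) = 0.001456
  porphyry copper: 0.25 × 0.25 × (1 − 0.80) = 0.0125
  kimberlite pipe: 0.18 × 0.06 × (1 − 0.68) = 0.003456
  sediment-hosted zinc: 0.15 × 0.07 × (1 − 0.22) = 0.00819
  iron oxide copper-gold: 0.29 × 0.11 × (1 − 0.16) = 0.026796
Normalizing constant Z = 0.001456 + 0.0125 + 0.003456 + 0.00819 + 0.026796 = 0.052398.
P(banded iron formation | evidence) ≈ 0.001456 / 0.052398 ≈ 0.028
P(porphyry copper | evidence) ≈ 0.0125 / 0.052398 ≈ 0.239
P(kimberlite pipe | evidence) ≈ 0.003456 / 0.052398 ≈ 0.066
P(sediment-hosted zinc | evidence) ≈ 0.00819 / 0.052398 ≈ 0.156
P(iron oxide copper-gold | evidence) ≈ 0.026796 / 0.052398 ≈ 0.511
The largest is 0.511, so iron oxide copper-gold is most probable.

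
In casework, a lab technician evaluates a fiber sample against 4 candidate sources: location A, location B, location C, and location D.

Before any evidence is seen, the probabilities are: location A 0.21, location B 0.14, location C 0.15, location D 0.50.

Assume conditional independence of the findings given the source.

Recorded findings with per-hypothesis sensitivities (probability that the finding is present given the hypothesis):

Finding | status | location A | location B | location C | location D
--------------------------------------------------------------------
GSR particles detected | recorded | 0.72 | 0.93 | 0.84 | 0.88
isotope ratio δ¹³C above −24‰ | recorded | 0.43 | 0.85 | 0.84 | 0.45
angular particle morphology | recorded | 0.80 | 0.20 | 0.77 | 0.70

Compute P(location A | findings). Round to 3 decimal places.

0.177

For each hypothesis, the unnormalized posterior weight is prior × product of the finding likelihoods:
  location A: 0.21 × 0.72 × 0.43 × 0.80 = 0.052013
  location B: 0.14 × 0.93 × 0.85 × 0.20 = 0.022134
  location C: 0.15 × 0.84 × 0.84 × 0.77 = 0.081497
  location D: 0.50 × 0.88 × 0.45 × 0.70 = 0.1386
Normalizing constant Z = 0.052013 + 0.022134 + 0.081497 + 0.1386 = 0.29424.
P(location A | evidence) = 0.052013 / 0.29424 ≈ 0.177.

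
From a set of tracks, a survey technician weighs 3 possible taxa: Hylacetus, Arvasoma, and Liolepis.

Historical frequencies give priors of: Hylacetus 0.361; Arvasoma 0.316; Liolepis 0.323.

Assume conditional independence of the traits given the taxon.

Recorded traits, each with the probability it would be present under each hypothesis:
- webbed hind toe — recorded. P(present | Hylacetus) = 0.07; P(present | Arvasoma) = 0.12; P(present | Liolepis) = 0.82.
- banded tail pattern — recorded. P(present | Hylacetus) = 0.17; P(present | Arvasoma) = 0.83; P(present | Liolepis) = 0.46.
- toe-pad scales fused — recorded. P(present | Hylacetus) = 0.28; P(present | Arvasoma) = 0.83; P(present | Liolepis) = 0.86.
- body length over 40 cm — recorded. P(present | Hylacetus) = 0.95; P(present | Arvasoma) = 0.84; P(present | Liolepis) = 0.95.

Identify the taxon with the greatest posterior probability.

For each hypothesis, the unnormalized posterior weight is prior × product of the trait likelihoods:
  Hylacetus: 0.361 × 0.07 × 0.17 × 0.28 × 0.95 = 0.0011427
  Arvasoma: 0.316 × 0.12 × 0.83 × 0.83 × 0.84 = 0.021943
  Liolepis: 0.323 × 0.82 × 0.46 × 0.86 × 0.95 = 0.09954
Normalizing constant Z = 0.0011427 + 0.021943 + 0.09954 = 0.12263.
P(Hylacetus | evidence) ≈ 0.0011427 / 0.12263 ≈ 0.009
P(Arvasoma | evidence) ≈ 0.021943 / 0.12263 ≈ 0.179
P(Liolepis | evidence) ≈ 0.09954 / 0.12263 ≈ 0.812
The largest is 0.812, so Liolepis is most probable.

Liolepis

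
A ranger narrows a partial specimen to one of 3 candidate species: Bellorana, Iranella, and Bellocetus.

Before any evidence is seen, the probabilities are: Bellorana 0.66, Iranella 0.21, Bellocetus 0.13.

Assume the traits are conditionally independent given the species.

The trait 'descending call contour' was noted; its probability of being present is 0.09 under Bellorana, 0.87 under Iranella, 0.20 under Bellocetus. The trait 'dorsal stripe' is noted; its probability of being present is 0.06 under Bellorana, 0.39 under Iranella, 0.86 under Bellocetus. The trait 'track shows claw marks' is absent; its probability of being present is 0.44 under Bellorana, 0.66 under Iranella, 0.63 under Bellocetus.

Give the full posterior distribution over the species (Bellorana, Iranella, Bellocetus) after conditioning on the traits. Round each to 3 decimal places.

0.058, 0.702, 0.240

By Bayes' rule with conditional independence, the unnormalized weight for each hypothesis is prior × ∏ likelihoods (using 1 − P(present | H) for each absent trait):
  Bellorana: 0.66 × 0.09 × 0.06 × (1 − 0.44) = 0.0019958
  Iranella: 0.21 × 0.87 × 0.39 × (1 − 0.66) = 0.024226
  Bellocetus: 0.13 × 0.20 × 0.86 × (1 − 0.63) = 0.0082732
The unnormalized weights sum to 0.034495.
P(Bellorana | evidence) = 0.0019958 / 0.034495 ≈ 0.058
P(Iranella | evidence) = 0.024226 / 0.034495 ≈ 0.702
P(Bellocetus | evidence) = 0.0082732 / 0.034495 ≈ 0.240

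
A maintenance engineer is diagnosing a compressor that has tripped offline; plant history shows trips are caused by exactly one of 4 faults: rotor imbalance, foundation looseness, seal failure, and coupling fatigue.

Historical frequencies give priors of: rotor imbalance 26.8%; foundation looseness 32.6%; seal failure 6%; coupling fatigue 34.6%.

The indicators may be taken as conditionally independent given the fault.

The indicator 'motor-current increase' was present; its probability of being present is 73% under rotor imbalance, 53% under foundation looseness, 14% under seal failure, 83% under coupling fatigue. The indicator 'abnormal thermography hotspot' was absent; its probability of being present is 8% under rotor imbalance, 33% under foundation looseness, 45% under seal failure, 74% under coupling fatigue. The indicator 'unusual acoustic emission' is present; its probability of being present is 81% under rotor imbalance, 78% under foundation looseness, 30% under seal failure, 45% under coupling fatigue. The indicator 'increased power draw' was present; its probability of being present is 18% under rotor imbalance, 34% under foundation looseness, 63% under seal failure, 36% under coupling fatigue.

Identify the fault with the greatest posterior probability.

Multiply each prior by the joint likelihood of the indicator pattern (using 1 − P(present | H) for each absent indicator):
  rotor imbalance: 0.268 × 0.73 × (1 − 0.08) × 0.81 × 0.18 = 0.026242
  foundation looseness: 0.326 × 0.53 × (1 − 0.33) × 0.78 × 0.34 = 0.0307
  seal failure: 0.060 × 0.14 × (1 − 0.45) × 0.30 × 0.63 = 0.00087318
  coupling fatigue: 0.346 × 0.83 × (1 − 0.74) × 0.45 × 0.36 = 0.012096
Normalizing constant Z = 0.026242 + 0.0307 + 0.00087318 + 0.012096 = 0.069912.
P(rotor imbalance | evidence) ≈ 0.026242 / 0.069912 ≈ 0.375
P(foundation looseness | evidence) ≈ 0.0307 / 0.069912 ≈ 0.439
P(seal failure | evidence) ≈ 0.00087318 / 0.069912 ≈ 0.012
P(coupling fatigue | evidence) ≈ 0.012096 / 0.069912 ≈ 0.173
The largest is 0.439, so foundation looseness is most probable.

foundation looseness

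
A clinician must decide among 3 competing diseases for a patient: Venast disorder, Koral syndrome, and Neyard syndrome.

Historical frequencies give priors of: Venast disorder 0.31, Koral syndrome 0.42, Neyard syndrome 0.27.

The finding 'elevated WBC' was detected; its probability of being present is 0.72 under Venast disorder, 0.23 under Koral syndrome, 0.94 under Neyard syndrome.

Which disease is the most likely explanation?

Multiply each prior by the likelihood of the finding:
  Venast disorder: 0.31 × 0.72 = 0.2232
  Koral syndrome: 0.42 × 0.23 = 0.0966
  Neyard syndrome: 0.27 × 0.94 = 0.2538
Normalizing constant Z = 0.2232 + 0.0966 + 0.2538 = 0.5736.
P(Venast disorder | evidence) ≈ 0.2232 / 0.5736 ≈ 0.389
P(Koral syndrome | evidence) ≈ 0.0966 / 0.5736 ≈ 0.168
P(Neyard syndrome | evidence) ≈ 0.2538 / 0.5736 ≈ 0.442
The largest is 0.442, so Neyard syndrome is most probable.

Neyard syndrome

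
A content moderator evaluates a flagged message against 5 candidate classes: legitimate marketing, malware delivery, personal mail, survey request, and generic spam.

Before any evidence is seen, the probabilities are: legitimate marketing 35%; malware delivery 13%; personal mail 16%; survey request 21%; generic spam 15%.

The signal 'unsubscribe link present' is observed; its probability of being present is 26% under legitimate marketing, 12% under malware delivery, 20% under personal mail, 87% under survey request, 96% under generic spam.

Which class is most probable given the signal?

Multiply each prior by the likelihood of the signal:
  legitimate marketing: 0.35 × 0.26 = 0.091
  malware delivery: 0.13 × 0.12 = 0.0156
  personal mail: 0.16 × 0.20 = 0.032
  survey request: 0.21 × 0.87 = 0.1827
  generic spam: 0.15 × 0.96 = 0.144
Marginal likelihood of the evidence = 0.4653.
P(legitimate marketing | evidence) ≈ 0.091 / 0.4653 ≈ 0.196
P(malware delivery | evidence) ≈ 0.0156 / 0.4653 ≈ 0.034
P(personal mail | evidence) ≈ 0.032 / 0.4653 ≈ 0.069
P(survey request | evidence) ≈ 0.1827 / 0.4653 ≈ 0.393
P(generic spam | evidence) ≈ 0.144 / 0.4653 ≈ 0.309
The largest is 0.393, so survey request is most probable.

survey request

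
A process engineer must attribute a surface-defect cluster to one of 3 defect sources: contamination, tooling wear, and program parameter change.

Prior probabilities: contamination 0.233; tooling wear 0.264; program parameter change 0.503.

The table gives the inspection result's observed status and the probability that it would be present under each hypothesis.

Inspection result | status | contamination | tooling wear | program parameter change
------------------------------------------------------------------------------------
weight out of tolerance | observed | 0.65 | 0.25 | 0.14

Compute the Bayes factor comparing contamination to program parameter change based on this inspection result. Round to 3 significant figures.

The Bayes factor is the ratio of the two likelihoods.
  contamination: 0.65
  program parameter change: 0.14
Bayes factor = 0.65 / 0.14 ≈ 4.64

4.64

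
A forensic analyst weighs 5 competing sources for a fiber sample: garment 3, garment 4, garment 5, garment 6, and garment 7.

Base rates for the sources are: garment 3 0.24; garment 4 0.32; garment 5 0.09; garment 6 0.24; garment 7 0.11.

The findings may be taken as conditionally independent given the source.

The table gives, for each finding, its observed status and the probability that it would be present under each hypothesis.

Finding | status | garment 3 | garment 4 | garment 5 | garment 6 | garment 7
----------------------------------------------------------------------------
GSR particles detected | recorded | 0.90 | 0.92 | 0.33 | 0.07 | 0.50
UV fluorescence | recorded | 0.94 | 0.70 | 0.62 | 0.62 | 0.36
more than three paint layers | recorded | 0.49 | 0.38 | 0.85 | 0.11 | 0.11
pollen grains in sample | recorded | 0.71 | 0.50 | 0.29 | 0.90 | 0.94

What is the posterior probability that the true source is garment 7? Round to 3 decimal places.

0.017

By Bayes' rule with conditional independence, the unnormalized weight for each hypothesis is prior × ∏ likelihoods:
  garment 3: 0.24 × 0.90 × 0.94 × 0.49 × 0.71 = 0.070638
  garment 4: 0.32 × 0.92 × 0.70 × 0.38 × 0.50 = 0.039155
  garment 5: 0.09 × 0.33 × 0.62 × 0.85 × 0.29 = 0.0045391
  garment 6: 0.24 × 0.07 × 0.62 × 0.11 × 0.90 = 0.0010312
  garment 7: 0.11 × 0.50 × 0.36 × 0.11 × 0.94 = 0.0020473
Marginal likelihood of the evidence = 0.11741.
P(garment 7 | evidence) = 0.0020473 / 0.11741 ≈ 0.017.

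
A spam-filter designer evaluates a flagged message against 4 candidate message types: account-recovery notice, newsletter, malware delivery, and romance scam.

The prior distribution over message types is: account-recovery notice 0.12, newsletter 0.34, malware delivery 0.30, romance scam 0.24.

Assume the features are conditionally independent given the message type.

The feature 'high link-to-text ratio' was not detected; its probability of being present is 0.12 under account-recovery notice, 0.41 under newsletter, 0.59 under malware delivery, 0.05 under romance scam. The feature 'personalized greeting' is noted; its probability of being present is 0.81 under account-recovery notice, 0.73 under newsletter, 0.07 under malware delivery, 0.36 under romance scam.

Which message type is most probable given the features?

newsletter

Multiply each prior by the joint likelihood of the feature pattern (using 1 − P(present | H) for each absent feature):
  account-recovery notice: 0.12 × (1 − 0.12) × 0.81 = 0.085536
  newsletter: 0.34 × (1 − 0.41) × 0.73 = 0.14644
  malware delivery: 0.30 × (1 − 0.59) × 0.07 = 0.00861
  romance scam: 0.24 × (1 − 0.05) × 0.36 = 0.08208
Marginal likelihood of the evidence = 0.32266.
P(account-recovery notice | evidence) ≈ 0.085536 / 0.32266 ≈ 0.265
P(newsletter | evidence) ≈ 0.14644 / 0.32266 ≈ 0.454
P(malware delivery | evidence) ≈ 0.00861 / 0.32266 ≈ 0.027
P(romance scam | evidence) ≈ 0.08208 / 0.32266 ≈ 0.254
The largest is 0.454, so newsletter is most probable.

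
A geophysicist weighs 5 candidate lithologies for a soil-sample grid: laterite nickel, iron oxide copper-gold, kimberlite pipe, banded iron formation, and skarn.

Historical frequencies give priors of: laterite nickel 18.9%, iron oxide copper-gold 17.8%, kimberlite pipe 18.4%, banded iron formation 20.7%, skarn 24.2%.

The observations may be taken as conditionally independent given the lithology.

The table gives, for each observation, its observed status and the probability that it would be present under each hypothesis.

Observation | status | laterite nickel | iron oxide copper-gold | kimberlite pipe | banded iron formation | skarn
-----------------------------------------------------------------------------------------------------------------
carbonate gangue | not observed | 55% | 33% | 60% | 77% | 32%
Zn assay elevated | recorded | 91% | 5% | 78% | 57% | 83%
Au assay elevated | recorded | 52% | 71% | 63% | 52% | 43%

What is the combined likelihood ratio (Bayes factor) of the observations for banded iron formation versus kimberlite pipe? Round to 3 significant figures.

0.347

Joint likelihood of the evidence pattern under each hypothesis (using 1 − P(present | H) for each absent observation):
  banded iron formation: (1 − 0.77) × 0.57 × 0.52 = 0.068172
  kimberlite pipe: (1 − 0.60) × 0.78 × 0.63 = 0.19656
Bayes factor = 0.068172 / 0.19656 ≈ 0.347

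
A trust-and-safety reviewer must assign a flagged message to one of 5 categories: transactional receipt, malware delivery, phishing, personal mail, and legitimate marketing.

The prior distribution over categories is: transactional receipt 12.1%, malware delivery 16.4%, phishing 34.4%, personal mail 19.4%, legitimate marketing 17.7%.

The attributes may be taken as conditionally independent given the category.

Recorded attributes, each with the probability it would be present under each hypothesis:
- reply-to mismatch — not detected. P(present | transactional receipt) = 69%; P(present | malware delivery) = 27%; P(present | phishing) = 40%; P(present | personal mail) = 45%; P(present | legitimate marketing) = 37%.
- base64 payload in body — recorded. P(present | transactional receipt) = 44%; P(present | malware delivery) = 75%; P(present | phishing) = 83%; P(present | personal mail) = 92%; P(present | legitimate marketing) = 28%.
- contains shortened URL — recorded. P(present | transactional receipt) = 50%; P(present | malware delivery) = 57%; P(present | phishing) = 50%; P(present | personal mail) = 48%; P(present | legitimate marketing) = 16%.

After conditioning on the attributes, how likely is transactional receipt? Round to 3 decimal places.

0.042

By Bayes' rule with conditional independence, the unnormalized weight for each hypothesis is prior × ∏ likelihoods (using 1 − P(present | H) for each absent attribute):
  transactional receipt: 0.121 × (1 − 0.69) × 0.44 × 0.50 = 0.0082522
  malware delivery: 0.164 × (1 − 0.27) × 0.75 × 0.57 = 0.05118
  phishing: 0.344 × (1 − 0.40) × 0.83 × 0.50 = 0.085656
  personal mail: 0.194 × (1 − 0.45) × 0.92 × 0.48 = 0.047119
  legitimate marketing: 0.177 × (1 − 0.37) × 0.28 × 0.16 = 0.0049956
Normalizing constant Z = 0.0082522 + 0.05118 + 0.085656 + 0.047119 + 0.0049956 = 0.1972.
P(transactional receipt | evidence) = 0.0082522 / 0.1972 ≈ 0.042.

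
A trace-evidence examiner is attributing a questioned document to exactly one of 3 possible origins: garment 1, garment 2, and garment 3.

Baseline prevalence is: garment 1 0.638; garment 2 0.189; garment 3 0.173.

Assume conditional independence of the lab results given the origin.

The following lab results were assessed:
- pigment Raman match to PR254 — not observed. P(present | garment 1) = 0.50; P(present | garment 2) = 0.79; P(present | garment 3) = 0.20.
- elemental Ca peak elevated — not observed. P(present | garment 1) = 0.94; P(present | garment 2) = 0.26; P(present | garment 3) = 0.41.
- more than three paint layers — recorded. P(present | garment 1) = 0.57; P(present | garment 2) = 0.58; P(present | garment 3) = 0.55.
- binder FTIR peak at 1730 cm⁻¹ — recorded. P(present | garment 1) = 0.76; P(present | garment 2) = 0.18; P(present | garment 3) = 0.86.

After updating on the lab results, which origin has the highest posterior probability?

garment 3

Multiply each prior by the joint likelihood of the lab result pattern (using 1 − P(present | H) for each absent lab result):
  garment 1: 0.638 × (1 − 0.50) × (1 − 0.94) × 0.57 × 0.76 = 0.0082914
  garment 2: 0.189 × (1 − 0.79) × (1 − 0.26) × 0.58 × 0.18 = 0.0030663
  garment 3: 0.173 × (1 − 0.20) × (1 − 0.41) × 0.55 × 0.86 = 0.038623
Normalizing constant Z = 0.0082914 + 0.0030663 + 0.038623 = 0.049981.
P(garment 1 | evidence) ≈ 0.0082914 / 0.049981 ≈ 0.166
P(garment 2 | evidence) ≈ 0.0030663 / 0.049981 ≈ 0.061
P(garment 3 | evidence) ≈ 0.038623 / 0.049981 ≈ 0.773
The largest is 0.773, so garment 3 is most probable.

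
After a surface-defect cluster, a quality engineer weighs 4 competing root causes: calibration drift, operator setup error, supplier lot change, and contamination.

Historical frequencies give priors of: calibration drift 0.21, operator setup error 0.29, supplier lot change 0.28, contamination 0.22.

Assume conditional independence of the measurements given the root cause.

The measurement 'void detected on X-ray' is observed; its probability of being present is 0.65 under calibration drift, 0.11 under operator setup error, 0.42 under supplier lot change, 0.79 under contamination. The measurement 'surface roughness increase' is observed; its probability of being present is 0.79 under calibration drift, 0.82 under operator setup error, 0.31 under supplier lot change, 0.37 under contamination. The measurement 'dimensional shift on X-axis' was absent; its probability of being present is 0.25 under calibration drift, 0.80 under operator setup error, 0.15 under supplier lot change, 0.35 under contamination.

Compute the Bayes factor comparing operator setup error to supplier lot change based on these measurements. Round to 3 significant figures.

0.163

The Bayes factor is the ratio of the joint likelihoods of the measurement pattern under the two hypotheses (using 1 − P(present | H) for each absent measurement).
  operator setup error: 0.11 × 0.82 × (1 − 0.80) = 0.01804
  supplier lot change: 0.42 × 0.31 × (1 − 0.15) = 0.11067
Bayes factor = 0.01804 / 0.11067 ≈ 0.163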